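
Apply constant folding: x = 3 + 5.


3 + 5 = 8 at compile time
Optimized: x = 8


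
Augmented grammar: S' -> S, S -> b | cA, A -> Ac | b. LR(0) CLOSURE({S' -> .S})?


Start: S' -> .S
For each item with dot before a nonterminal B, add B -> .γ for every B-production
Closure: [S' -> .S, S -> .b, S -> .cA]


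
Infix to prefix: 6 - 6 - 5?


left-to-right (same/higher precedence on left): tree is (- (- 6 6) 5)
Prefix: - - 6 6 5


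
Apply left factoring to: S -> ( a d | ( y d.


Common prefix: '('
Factored: S -> ( S', S' -> a d | y d


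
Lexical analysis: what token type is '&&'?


Pattern: operator symbol
Type: OPERATOR


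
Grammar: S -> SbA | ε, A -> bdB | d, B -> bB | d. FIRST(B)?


Per alternative of B: FIRST(bB) = {b}; FIRST(d) = {d}
FIRST(B) = {b, d}


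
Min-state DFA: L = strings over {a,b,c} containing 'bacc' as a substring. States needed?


KMP-style automaton: 4 progress states + 1 absorbing accept = 5
Minimal DFA: 5 states


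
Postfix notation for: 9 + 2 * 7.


* has higher precedence, evaluate 2*7 first
Postfix: 9 2 7 * +


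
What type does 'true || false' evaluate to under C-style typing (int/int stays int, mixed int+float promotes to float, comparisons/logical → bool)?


Operand types: bool || bool
Rule: logical operators take bool operands and yield bool
Result type: bool


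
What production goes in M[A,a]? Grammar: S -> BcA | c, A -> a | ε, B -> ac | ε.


For [A, a]: 'a' ∈ FIRST(a)
Entry: A -> a


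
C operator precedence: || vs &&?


'&&' is logical AND (level 2); '||' is logical OR (level 1)
Higher level binds tighter
'&&' has higher precedence than '||'


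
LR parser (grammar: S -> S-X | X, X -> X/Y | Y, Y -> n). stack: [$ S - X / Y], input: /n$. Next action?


handle 'X/Y' on top
Action: reduce (X -> X/Y)


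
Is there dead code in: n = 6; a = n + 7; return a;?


n is read by a's definition; a is returned
No dead code


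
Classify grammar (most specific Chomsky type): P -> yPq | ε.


Single nonterminal LHS, but y^n q^n is not regular
Classification: Type 2 (Context-Free)


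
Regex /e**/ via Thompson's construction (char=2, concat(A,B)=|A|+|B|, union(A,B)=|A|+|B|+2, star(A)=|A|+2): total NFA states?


Syntax tree has 1 char leaf(s), 0 union(s), 2 star(s)
chars contribute 1×2 = 2; each union adds +2; each star adds +2
Total: 2 + 0 + 4 = 6 states


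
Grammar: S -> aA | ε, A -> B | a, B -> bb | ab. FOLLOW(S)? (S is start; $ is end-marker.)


$ ∈ FOLLOW(S). For each A -> αBβ: add FIRST(β)\{ε} to FOLLOW(B); if β nullable, add FOLLOW(A).
FOLLOW(S) = {$}


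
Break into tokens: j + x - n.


Scan left to right, longest-match per lexeme
Tokens: ID(j), OP(+), ID(x), OP(-), ID(n)


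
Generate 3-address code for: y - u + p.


Break into single-operator statements:
t1 = y - u
t2 = t1 + p


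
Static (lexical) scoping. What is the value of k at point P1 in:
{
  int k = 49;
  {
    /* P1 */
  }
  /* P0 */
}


P1's block does not declare k; resolves to the enclosing declaration at depth 0
k = 49


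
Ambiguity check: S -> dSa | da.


balanced d^n…a^n: each string has a unique parse
Unambiguous


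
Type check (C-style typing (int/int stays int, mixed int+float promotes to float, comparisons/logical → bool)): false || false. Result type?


Operand types: bool || bool
Rule: logical operators take bool operands and yield bool
Result type: bool


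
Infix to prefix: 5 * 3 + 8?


left-to-right (same/higher precedence on left): tree is (+ (* 5 3) 8)
Prefix: + * 5 3 8


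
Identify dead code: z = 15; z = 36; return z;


first assignment to z is overwritten before any read
Dead: 'z = 15'


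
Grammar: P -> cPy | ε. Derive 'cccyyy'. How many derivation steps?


Derivation: P => cPy => ccPyy => cccPyyy => cccyyy
Steps: 4


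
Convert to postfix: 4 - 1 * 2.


* has higher precedence, evaluate 1*2 first
Postfix: 4 1 2 * -


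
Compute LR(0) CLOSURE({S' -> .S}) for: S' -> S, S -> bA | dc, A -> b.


Start: S' -> .S
For each item with dot before a nonterminal B, add B -> .γ for every B-production
Closure: [S' -> .S, S -> .bA, S -> .dc]


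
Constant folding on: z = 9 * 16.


9 * 16 = 144 at compile time
Optimized: z = 144


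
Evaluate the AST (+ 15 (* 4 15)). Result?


Evaluate inner: (* 4 15) = 60
Evaluate root: (+ 15 60) = 75
Result: 75


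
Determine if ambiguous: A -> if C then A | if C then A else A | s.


dangling else: 'if C then if C then s else s' parses two ways
Ambiguous


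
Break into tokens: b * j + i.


Scan left to right, longest-match per lexeme
Tokens: ID(b), OP(*), ID(j), OP(+), ID(i)


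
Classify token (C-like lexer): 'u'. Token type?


Pattern: letter/underscore followed by alphanumerics, not a keyword
Type: IDENTIFIER


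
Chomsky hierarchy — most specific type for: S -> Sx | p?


Left-linear: every RHS is a terminal or one nonterminal followed by a terminal
Classification: Type 3 (Regular)


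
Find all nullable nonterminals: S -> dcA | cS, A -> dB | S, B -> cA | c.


A nonterminal is nullable iff some alternative derives ε (directly, or every symbol in it is nullable)
Nullable: {}


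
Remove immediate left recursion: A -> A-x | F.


Left-recursive alternatives: A-x; non-recursive: F
Introduce A': A -> FA', A' -> -xA' | ε


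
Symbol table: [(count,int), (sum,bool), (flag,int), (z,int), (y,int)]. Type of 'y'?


Lookup 'y' → type int


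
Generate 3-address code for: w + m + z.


Break into single-operator statements:
t1 = w + m
t2 = t1 + z


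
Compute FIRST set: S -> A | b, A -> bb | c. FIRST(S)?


Per alternative of S: FIRST(A) = {b, c}; FIRST(b) = {b}
FIRST(S) = {b, c}


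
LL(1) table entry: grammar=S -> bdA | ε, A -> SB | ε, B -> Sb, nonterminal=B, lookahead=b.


For [B, b]: 'b' ∈ FIRST(Sb)
Entry: B -> Sb


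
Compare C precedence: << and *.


'*' is multiplicative (level 10); '<<' is shift (level 8)
Higher level binds tighter
'*' has higher precedence than '<<'


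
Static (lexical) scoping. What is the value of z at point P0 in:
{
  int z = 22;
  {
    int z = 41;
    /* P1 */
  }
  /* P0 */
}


z declared in the same block as P0
z = 22


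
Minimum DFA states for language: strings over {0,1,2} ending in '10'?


Track the longest suffix of input matching a prefix of '10': 3 classes (prefixes of length 0..2)
Minimal DFA: 3 states


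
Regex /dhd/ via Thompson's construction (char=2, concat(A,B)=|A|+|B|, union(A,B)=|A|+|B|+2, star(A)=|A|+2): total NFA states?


Syntax tree has 3 char leaf(s), 0 union(s), 0 star(s)
chars contribute 3×2 = 6; each union adds +2; each star adds +2
Total: 6 + 0 + 0 = 6 states


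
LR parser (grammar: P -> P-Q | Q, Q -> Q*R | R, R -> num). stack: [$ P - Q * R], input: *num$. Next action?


handle 'Q*R' on top
Action: reduce (Q -> Q*R)


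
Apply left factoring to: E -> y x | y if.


Common prefix: 'y'
Factored: E -> y E', E' -> x | if


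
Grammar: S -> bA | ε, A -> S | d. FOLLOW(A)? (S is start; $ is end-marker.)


$ ∈ FOLLOW(S). For each A -> αBβ: add FIRST(β)\{ε} to FOLLOW(B); if β nullable, add FOLLOW(A).
FOLLOW(A) = {$}


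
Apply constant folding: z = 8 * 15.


8 * 15 = 120 at compile time
Optimized: z = 120


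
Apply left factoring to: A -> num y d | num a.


Common prefix: 'num'
Factored: A -> num A', A' -> y d | a


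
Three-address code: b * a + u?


Break into single-operator statements:
t1 = b * a
t2 = t1 + u


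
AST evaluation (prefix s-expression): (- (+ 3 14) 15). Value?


Evaluate inner: (+ 3 14) = 17
Evaluate root: (- 17 15) = 2
Result: 2


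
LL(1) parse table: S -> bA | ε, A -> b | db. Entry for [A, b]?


For [A, b]: 'b' ∈ FIRST(b)
Entry: A -> b


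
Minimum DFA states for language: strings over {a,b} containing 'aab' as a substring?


KMP-style automaton: 3 progress states + 1 absorbing accept = 4
Minimal DFA: 4 states


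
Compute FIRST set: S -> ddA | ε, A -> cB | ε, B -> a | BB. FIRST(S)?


Per alternative of S: FIRST(ddA) = {d}; FIRST(ε) = {ε}
FIRST(S) = {d, ε}


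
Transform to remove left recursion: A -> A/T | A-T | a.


Left-recursive alternatives: A/T, A-T; non-recursive: a
Introduce A': A -> aA', A' -> /TA' | -TA' | ε


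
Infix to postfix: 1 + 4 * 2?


* has higher precedence, evaluate 4*2 first
Postfix: 1 4 2 * +


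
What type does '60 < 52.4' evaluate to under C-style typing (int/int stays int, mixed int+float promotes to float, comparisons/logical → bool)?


Operand types: int < float
Rule: comparison yields bool
Result type: bool


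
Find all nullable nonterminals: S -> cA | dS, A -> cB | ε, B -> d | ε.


A nonterminal is nullable iff some alternative derives ε (directly, or every symbol in it is nullable)
Nullable: {A, B}


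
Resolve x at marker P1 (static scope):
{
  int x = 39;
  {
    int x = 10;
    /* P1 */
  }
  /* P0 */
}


x declared in the same block as P1
x = 10


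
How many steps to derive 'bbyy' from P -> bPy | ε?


Derivation: P => bPy => bbPyy => bbyy
Steps: 3


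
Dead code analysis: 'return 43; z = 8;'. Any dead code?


statement follows a return and is unreachable
Dead: 'z = 8'


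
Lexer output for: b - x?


Scan left to right, longest-match per lexeme
Tokens: ID(b), OP(-), ID(x)


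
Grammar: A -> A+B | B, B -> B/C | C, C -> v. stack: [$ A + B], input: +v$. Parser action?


handle 'A+B' on top; lookahead ∈ FOLLOW(A) = {+, $}
Action: reduce (A -> A+B)


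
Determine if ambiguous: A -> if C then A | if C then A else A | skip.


dangling else: 'if C then if C then skip else skip' parses two ways
Ambiguous


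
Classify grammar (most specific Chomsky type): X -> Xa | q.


Left-linear: every RHS is a terminal or one nonterminal followed by a terminal
Classification: Type 3 (Regular)


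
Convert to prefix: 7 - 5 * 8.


'*' binds tighter: tree is (- 7 (* 5 8))
Prefix: - 7 * 5 8


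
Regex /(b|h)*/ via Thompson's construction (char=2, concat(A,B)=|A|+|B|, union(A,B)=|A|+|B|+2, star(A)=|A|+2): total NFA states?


Syntax tree has 2 char leaf(s), 1 union(s), 1 star(s)
chars contribute 2×2 = 4; each union adds +2; each star adds +2
Total: 4 + 2 + 2 = 8 states


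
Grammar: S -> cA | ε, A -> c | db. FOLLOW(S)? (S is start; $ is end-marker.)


$ ∈ FOLLOW(S). For each A -> αBβ: add FIRST(β)\{ε} to FOLLOW(B); if β nullable, add FOLLOW(A).
FOLLOW(S) = {$}


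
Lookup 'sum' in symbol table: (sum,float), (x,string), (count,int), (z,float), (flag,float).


Lookup 'sum' → type float


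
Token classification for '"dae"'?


Pattern: double-quoted sequence
Type: STRING_LITERAL


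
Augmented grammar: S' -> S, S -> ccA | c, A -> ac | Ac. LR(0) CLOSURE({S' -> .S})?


Start: S' -> .S
For each item with dot before a nonterminal B, add B -> .γ for every B-production
Closure: [S' -> .S, S -> .ccA, S -> .c]


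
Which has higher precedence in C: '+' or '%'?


'%' is multiplicative (level 10); '+' is additive (level 9)
Higher level binds tighter
'%' has higher precedence than '+'


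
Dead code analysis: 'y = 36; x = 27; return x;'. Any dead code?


y is assigned but never read
Dead: 'y = 36'


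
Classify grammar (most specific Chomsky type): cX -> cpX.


LHS has context (more than one symbol) and |LHS| ≤ |RHS|
Classification: Type 1 (Context-Sensitive)


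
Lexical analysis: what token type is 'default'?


Pattern: reserved word
Type: KEYWORD


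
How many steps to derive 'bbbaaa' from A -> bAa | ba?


Derivation: A => bAa => bbAaa => bbbaaa
Steps: 3


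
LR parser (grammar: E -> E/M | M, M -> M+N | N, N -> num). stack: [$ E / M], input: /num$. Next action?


handle 'E/M' on top; lookahead ∈ FOLLOW(E) = {/, $}
Action: reduce (E -> E/M)


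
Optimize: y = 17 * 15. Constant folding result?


17 * 15 = 255 at compile time
Optimized: y = 255


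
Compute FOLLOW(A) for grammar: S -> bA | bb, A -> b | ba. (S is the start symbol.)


$ ∈ FOLLOW(S). For each A -> αBβ: add FIRST(β)\{ε} to FOLLOW(B); if β nullable, add FOLLOW(A).
FOLLOW(A) = {$}


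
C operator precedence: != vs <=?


'<=' is relational (level 7); '!=' is equality (level 6)
Higher level binds tighter
'<=' has higher precedence than '!='


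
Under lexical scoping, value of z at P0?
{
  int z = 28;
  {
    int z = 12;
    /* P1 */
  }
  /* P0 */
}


z declared in the same block as P0
z = 28


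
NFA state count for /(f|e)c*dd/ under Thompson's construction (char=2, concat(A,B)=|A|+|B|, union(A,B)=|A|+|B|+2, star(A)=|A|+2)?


Syntax tree has 5 char leaf(s), 1 union(s), 1 star(s)
chars contribute 5×2 = 10; each union adds +2; each star adds +2
Total: 10 + 2 + 2 = 14 states


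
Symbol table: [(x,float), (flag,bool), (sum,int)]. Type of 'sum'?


Lookup 'sum' → type int


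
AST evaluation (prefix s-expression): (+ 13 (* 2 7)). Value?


Evaluate inner: (* 2 7) = 14
Evaluate root: (+ 13 14) = 27
Result: 27


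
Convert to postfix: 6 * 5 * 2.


Left to right (same or higher precedence on left)
Postfix: 6 5 * 2 *


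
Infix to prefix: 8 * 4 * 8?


left-to-right (same/higher precedence on left): tree is (* (* 8 4) 8)
Prefix: * * 8 4 8


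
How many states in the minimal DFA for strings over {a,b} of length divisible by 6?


Track length mod 6: states 0..5, accept at 0
Minimal DFA: 6 states


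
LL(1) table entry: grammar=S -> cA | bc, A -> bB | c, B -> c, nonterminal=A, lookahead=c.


For [A, c]: 'c' ∈ FIRST(c)
Entry: A -> c


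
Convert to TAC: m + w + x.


Break into single-operator statements:
t1 = m + w
t2 = t1 + x


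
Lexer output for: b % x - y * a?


Scan left to right, longest-match per lexeme
Tokens: ID(b), OP(%), ID(x), OP(-), ID(y), OP(*), ID(a)


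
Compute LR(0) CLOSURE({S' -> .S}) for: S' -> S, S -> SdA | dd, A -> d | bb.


Start: S' -> .S
For each item with dot before a nonterminal B, add B -> .γ for every B-production
Closure: [S' -> .S, S -> .SdA, S -> .dd]


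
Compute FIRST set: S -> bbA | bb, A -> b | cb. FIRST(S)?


Per alternative of S: FIRST(bbA) = {b}; FIRST(bb) = {b}
FIRST(S) = {b}


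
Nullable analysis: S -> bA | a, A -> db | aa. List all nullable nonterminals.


A nonterminal is nullable iff some alternative derives ε (directly, or every symbol in it is nullable)
Nullable: {}


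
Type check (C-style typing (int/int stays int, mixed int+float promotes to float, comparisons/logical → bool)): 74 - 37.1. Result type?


Operand types: int - float
Rule: mixed int/float promotes to float; int/int stays int
Result type: float


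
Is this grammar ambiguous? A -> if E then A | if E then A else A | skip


dangling else: 'if E then if E then skip else skip' parses two ways
Ambiguous


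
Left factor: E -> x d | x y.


Common prefix: 'x'
Factored: E -> x E', E' -> d | y


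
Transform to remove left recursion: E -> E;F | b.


Left-recursive alternatives: E;F; non-recursive: b
Introduce E': E -> bE', E' -> ;FE' | ε


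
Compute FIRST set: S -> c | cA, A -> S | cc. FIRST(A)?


Per alternative of A: FIRST(S) = {c}; FIRST(cc) = {c}
FIRST(A) = {c}


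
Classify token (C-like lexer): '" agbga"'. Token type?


Pattern: double-quoted sequence
Type: STRING_LITERAL


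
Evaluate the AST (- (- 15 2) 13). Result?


Evaluate inner: (- 15 2) = 13
Evaluate root: (- 13 13) = 0
Result: 0


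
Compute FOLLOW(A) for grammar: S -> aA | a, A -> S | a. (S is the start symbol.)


$ ∈ FOLLOW(S). For each A -> αBβ: add FIRST(β)\{ε} to FOLLOW(B); if β nullable, add FOLLOW(A).
FOLLOW(A) = {$}


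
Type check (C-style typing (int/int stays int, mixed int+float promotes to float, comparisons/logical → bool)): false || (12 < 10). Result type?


Operand types: bool || bool
Rule: logical operators take bool operands and yield bool
Result type: bool


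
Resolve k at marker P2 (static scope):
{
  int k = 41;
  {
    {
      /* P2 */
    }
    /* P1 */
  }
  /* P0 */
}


P2's block does not declare k; resolves to the enclosing declaration at depth 0
k = 41


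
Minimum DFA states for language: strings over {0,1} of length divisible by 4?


Track length mod 4: states 0..3, accept at 0
Minimal DFA: 4 states


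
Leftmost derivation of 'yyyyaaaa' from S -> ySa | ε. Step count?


Derivation: S => ySa => yySaa => yyySaaa => yyyySaaaa => yyyyaaaa
Steps: 5


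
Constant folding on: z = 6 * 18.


6 * 18 = 108 at compile time
Optimized: z = 108


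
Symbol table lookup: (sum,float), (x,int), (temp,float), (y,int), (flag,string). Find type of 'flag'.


Lookup 'flag' → type string


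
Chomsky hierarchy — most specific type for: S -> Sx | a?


Left-linear: every RHS is a terminal or one nonterminal followed by a terminal
Classification: Type 3 (Regular)


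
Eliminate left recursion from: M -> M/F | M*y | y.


Left-recursive alternatives: M/F, M*y; non-recursive: y
Introduce M': M -> yM', M' -> /FM' | *yM' | ε


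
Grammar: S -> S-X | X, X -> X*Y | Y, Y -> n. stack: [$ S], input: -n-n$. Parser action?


shift '-' to continue S -> S-X
Action: shift


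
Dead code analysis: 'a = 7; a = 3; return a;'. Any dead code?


first assignment to a is overwritten before any read
Dead: 'a = 7'


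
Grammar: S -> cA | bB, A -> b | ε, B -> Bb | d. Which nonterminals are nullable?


A nonterminal is nullable iff some alternative derives ε (directly, or every symbol in it is nullable)
Nullable: {A}


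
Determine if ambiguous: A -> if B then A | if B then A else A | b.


dangling else: 'if B then if B then b else b' parses two ways
Ambiguous


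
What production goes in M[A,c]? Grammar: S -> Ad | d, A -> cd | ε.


For [A, c]: 'c' ∈ FIRST(cd)
Entry: A -> cd


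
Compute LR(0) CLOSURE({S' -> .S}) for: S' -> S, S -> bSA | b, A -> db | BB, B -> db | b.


Start: S' -> .S
For each item with dot before a nonterminal B, add B -> .γ for every B-production
Closure: [S' -> .S, S -> .bSA, S -> .b]


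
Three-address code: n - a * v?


Break into single-operator statements:
t1 = a * v
t2 = n - t1


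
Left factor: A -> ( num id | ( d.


Common prefix: '('
Factored: A -> ( A', A' -> num id | d


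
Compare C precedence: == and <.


'<' is relational (level 7); '==' is equality (level 6)
Higher level binds tighter
'<' has higher precedence than '=='


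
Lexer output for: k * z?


Scan left to right, longest-match per lexeme
Tokens: ID(k), OP(*), ID(z)


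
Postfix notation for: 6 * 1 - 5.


Left to right (same or higher precedence on left)
Postfix: 6 1 * 5 -


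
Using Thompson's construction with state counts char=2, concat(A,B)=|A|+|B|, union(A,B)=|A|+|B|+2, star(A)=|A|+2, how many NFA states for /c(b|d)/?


Syntax tree has 3 char leaf(s), 1 union(s), 0 star(s)
chars contribute 3×2 = 6; each union adds +2; each star adds +2
Total: 6 + 2 + 0 = 8 states


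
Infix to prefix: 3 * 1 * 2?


left-to-right (same/higher precedence on left): tree is (* (* 3 1) 2)
Prefix: * * 3 1 2


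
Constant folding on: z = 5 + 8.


5 + 8 = 13 at compile time
Optimized: z = 13


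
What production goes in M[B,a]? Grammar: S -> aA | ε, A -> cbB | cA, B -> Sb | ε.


For [B, a]: 'a' ∈ FIRST(Sb)
Entry: B -> Sb


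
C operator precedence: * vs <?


'*' is multiplicative (level 10); '<' is relational (level 7)
Higher level binds tighter
'*' has higher precedence than '<'


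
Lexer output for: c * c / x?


Scan left to right, longest-match per lexeme
Tokens: ID(c), OP(*), ID(c), OP(/), ID(x)


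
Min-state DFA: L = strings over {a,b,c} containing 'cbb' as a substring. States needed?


KMP-style automaton: 3 progress states + 1 absorbing accept = 4
Minimal DFA: 4 states


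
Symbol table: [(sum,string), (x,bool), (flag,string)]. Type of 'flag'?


Lookup 'flag' → type string


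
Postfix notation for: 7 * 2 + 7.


Left to right (same or higher precedence on left)
Postfix: 7 2 * 7 +


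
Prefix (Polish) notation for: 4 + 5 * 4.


'*' binds tighter: tree is (+ 4 (* 5 4))
Prefix: + 4 * 5 4


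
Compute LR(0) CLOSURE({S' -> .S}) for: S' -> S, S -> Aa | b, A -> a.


Start: S' -> .S
For each item with dot before a nonterminal B, add B -> .γ for every B-production
Closure: [S' -> .S, S -> .Aa, S -> .b, A -> .a]


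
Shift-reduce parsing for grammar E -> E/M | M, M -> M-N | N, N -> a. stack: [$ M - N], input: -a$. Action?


handle 'M-N' on top
Action: reduce (M -> M-N)


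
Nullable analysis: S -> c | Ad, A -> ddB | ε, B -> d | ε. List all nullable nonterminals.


A nonterminal is nullable iff some alternative derives ε (directly, or every symbol in it is nullable)
Nullable: {A, B}


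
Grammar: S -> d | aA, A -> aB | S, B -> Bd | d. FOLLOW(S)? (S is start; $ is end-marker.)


$ ∈ FOLLOW(S). For each A -> αBβ: add FIRST(β)\{ε} to FOLLOW(B); if β nullable, add FOLLOW(A).
FOLLOW(S) = {$}


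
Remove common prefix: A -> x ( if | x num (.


Common prefix: 'x'
Factored: A -> x A', A' -> ( if | num (


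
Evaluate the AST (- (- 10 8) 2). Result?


Evaluate inner: (- 10 8) = 2
Evaluate root: (- 2 2) = 0
Result: 0


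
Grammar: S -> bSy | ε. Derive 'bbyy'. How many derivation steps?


Derivation: S => bSy => bbSyy => bbyy
Steps: 3


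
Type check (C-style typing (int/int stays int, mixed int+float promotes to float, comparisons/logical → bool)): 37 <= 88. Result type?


Operand types: int <= int
Rule: comparison yields bool
Result type: bool


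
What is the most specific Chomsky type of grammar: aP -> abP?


LHS has context (more than one symbol) and |LHS| ≤ |RHS|
Classification: Type 1 (Context-Sensitive)


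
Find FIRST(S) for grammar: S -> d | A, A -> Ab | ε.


Per alternative of S: FIRST(d) = {d}; FIRST(A) = {b, ε}
FIRST(S) = {b, d, ε}


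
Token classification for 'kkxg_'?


Pattern: letter/underscore followed by alphanumerics, not a keyword
Type: IDENTIFIER


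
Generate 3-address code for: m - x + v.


Break into single-operator statements:
t1 = m - x
t2 = t1 + v


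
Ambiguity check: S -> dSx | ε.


balanced d^n…x^n: each string has a unique parse
Unambiguous


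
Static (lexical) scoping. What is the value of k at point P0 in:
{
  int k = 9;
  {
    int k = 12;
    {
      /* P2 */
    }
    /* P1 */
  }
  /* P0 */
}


k declared in the same block as P0
k = 9


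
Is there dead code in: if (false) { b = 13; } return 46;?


condition is constant false, so the whole block is unreachable
Dead: 'if (false) { b = 13; }'


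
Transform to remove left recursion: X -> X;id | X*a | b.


Left-recursive alternatives: X;id, X*a; non-recursive: b
Introduce X': X -> bX', X' -> ;idX' | *aX' | ε


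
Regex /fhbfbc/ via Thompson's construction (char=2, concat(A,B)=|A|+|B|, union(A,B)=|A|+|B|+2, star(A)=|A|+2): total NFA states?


Syntax tree has 6 char leaf(s), 0 union(s), 0 star(s)
chars contribute 6×2 = 12; each union adds +2; each star adds +2
Total: 12 + 0 + 0 = 12 states


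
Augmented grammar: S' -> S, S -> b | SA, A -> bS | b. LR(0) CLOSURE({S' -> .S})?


Start: S' -> .S
For each item with dot before a nonterminal B, add B -> .γ for every B-production
Closure: [S' -> .S, S -> .b, S -> .SA]


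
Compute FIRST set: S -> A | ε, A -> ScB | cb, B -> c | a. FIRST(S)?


Per alternative of S: FIRST(A) = {c}; FIRST(ε) = {ε}
FIRST(S) = {c, ε}


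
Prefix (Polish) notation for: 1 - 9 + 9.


left-to-right (same/higher precedence on left): tree is (+ (- 1 9) 9)
Prefix: + - 1 9 9


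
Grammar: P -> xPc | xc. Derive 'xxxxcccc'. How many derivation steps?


Derivation: P => xPc => xxPcc => xxxPccc => xxxxcccc
Steps: 4


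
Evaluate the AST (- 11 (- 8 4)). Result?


Evaluate inner: (- 8 4) = 4
Evaluate root: (- 11 4) = 7
Result: 7


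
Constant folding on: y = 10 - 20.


10 - 20 = -10 at compile time
Optimized: y = -10


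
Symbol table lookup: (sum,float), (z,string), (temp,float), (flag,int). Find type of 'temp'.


Lookup 'temp' → type float


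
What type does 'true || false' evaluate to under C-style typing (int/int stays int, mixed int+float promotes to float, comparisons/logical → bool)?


Operand types: bool || bool
Rule: logical operators take bool operands and yield bool
Result type: bool


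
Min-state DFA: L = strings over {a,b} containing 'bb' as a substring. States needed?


KMP-style automaton: 2 progress states + 1 absorbing accept = 3
Minimal DFA: 3 states


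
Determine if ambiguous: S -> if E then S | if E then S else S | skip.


dangling else: 'if E then if E then skip else skip' parses two ways
Ambiguous


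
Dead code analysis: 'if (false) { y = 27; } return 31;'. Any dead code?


condition is constant false, so the whole block is unreachable
Dead: 'if (false) { y = 27; }'


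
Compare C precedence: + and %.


'%' is multiplicative (level 10); '+' is additive (level 9)
Higher level binds tighter
'%' has higher precedence than '+'


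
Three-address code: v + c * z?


Break into single-operator statements:
t1 = c * z
t2 = v + t1


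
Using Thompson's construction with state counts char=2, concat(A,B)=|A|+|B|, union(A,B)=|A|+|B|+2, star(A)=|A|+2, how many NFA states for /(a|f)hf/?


Syntax tree has 4 char leaf(s), 1 union(s), 0 star(s)
chars contribute 4×2 = 8; each union adds +2; each star adds +2
Total: 8 + 2 + 0 = 10 states


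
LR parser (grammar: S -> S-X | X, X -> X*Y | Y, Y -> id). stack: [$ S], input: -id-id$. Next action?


shift '-' to continue S -> S-X
Action: shift


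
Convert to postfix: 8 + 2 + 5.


Left to right (same or higher precedence on left)
Postfix: 8 2 + 5 +


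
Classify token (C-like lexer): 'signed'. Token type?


Pattern: reserved word
Type: KEYWORD


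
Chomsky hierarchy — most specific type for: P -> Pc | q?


Left-linear: every RHS is a terminal or one nonterminal followed by a terminal
Classification: Type 3 (Regular)


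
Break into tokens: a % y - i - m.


Scan left to right, longest-match per lexeme
Tokens: ID(a), OP(%), ID(y), OP(-), ID(i), OP(-), ID(m)


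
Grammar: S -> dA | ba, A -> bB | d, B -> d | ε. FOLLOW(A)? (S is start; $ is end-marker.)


$ ∈ FOLLOW(S). For each A -> αBβ: add FIRST(β)\{ε} to FOLLOW(B); if β nullable, add FOLLOW(A).
FOLLOW(A) = {$}


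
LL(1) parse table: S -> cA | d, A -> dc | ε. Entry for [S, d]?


For [S, d]: 'd' ∈ FIRST(d)
Entry: S -> d


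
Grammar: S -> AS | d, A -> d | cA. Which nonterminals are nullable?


A nonterminal is nullable iff some alternative derives ε (directly, or every symbol in it is nullable)
Nullable: {}


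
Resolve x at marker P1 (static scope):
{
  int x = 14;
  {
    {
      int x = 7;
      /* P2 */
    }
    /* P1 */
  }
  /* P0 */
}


P1's block does not declare x; resolves to the enclosing declaration at depth 0
x = 14


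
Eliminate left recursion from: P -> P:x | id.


Left-recursive alternatives: P:x; non-recursive: id
Introduce P': P -> idP', P' -> :xP' | ε


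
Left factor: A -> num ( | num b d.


Common prefix: 'num'
Factored: A -> num A', A' -> ( | b d


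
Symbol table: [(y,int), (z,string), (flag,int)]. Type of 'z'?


Lookup 'z' → type string


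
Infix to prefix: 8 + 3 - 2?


left-to-right (same/higher precedence on left): tree is (- (+ 8 3) 2)
Prefix: - + 8 3 2


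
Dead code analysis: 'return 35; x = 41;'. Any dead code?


statement follows a return and is unreachable
Dead: 'x = 41'


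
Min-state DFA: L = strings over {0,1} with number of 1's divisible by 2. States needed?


Track (count of 1) mod 2: states 0..1, accept at 0
Minimal DFA: 2 states


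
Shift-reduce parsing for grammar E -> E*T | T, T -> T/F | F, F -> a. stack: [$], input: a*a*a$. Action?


no handle on stack; shift 'a'
Action: shift


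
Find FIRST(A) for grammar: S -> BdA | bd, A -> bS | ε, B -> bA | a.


Per alternative of A: FIRST(bS) = {b}; FIRST(ε) = {ε}
FIRST(A) = {b, ε}


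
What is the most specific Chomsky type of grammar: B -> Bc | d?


Left-linear: every RHS is a terminal or one nonterminal followed by a terminal
Classification: Type 3 (Regular)


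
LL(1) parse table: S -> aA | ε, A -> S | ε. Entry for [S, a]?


For [S, a]: 'a' ∈ FIRST(aA)
Entry: S -> aA


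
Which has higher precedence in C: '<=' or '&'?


'<=' is relational (level 7); '&' is bitwise AND (level 5)
Higher level binds tighter
'<=' has higher precedence than '&'


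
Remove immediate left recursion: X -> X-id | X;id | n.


Left-recursive alternatives: X-id, X;id; non-recursive: n
Introduce X': X -> nX', X' -> -idX' | ;idX' | ε


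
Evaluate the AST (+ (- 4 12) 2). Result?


Evaluate inner: (- 4 12) = -8
Evaluate root: (+ -8 2) = -6
Result: -6


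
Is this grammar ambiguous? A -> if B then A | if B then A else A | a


dangling else: 'if B then if B then a else a' parses two ways
Ambiguous


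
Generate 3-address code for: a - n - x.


Break into single-operator statements:
t1 = a - n
t2 = t1 - x


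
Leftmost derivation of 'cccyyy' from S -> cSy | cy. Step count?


Derivation: S => cSy => ccSyy => cccyyy
Steps: 3


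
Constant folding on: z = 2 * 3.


2 * 3 = 6 at compile time
Optimized: z = 6


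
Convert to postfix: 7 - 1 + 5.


Left to right (same or higher precedence on left)
Postfix: 7 1 - 5 +


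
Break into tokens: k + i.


Scan left to right, longest-match per lexeme
Tokens: ID(k), OP(+), ID(i)


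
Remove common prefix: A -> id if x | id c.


Common prefix: 'id'
Factored: A -> id A', A' -> if x | c


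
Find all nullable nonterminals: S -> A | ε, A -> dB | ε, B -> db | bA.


A nonterminal is nullable iff some alternative derives ε (directly, or every symbol in it is nullable)
Nullable: {A, S}


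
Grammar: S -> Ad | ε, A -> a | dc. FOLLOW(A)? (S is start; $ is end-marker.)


$ ∈ FOLLOW(S). For each A -> αBβ: add FIRST(β)\{ε} to FOLLOW(B); if β nullable, add FOLLOW(A).
FOLLOW(A) = {d}


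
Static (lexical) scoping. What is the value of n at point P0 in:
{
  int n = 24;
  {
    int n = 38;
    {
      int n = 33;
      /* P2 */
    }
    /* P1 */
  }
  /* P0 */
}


n declared in the same block as P0
n = 24


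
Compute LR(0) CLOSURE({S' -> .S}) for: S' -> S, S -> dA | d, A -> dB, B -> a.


Start: S' -> .S
For each item with dot before a nonterminal B, add B -> .γ for every B-production
Closure: [S' -> .S, S -> .dA, S -> .d]


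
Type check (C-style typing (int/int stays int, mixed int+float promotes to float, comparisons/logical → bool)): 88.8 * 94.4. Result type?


Operand types: float * float
Rule: mixed int/float promotes to float; int/int stays int
Result type: float


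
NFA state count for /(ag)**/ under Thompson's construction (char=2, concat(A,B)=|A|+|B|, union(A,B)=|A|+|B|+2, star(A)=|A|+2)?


Syntax tree has 2 char leaf(s), 0 union(s), 2 star(s)
chars contribute 2×2 = 4; each union adds +2; each star adds +2
Total: 4 + 0 + 4 = 8 states


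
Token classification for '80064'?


Pattern: digits only
Type: INTEGER_LITERAL


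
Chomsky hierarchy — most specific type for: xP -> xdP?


LHS has context (more than one symbol) and |LHS| ≤ |RHS|
Classification: Type 1 (Context-Sensitive)


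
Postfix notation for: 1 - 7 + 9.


Left to right (same or higher precedence on left)
Postfix: 1 7 - 9 +


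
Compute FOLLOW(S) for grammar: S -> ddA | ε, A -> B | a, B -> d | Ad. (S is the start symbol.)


$ ∈ FOLLOW(S). For each A -> αBβ: add FIRST(β)\{ε} to FOLLOW(B); if β nullable, add FOLLOW(A).
FOLLOW(S) = {$}


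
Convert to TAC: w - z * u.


Break into single-operator statements:
t1 = z * u
t2 = w - t1


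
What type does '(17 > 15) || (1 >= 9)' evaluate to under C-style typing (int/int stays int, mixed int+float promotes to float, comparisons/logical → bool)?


Operand types: bool || bool
Rule: logical operators take bool operands and yield bool
Result type: bool


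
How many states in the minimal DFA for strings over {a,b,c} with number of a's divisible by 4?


Track (count of a) mod 4: states 0..3, accept at 0
Minimal DFA: 4 states


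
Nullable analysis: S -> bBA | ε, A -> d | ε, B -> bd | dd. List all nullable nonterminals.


A nonterminal is nullable iff some alternative derives ε (directly, or every symbol in it is nullable)
Nullable: {A, S}


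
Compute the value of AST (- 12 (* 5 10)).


Evaluate inner: (* 5 10) = 50
Evaluate root: (- 12 50) = -38
Result: -38


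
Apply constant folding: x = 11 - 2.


11 - 2 = 9 at compile time
Optimized: x = 9


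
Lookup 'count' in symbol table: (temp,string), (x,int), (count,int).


Lookup 'count' → type int


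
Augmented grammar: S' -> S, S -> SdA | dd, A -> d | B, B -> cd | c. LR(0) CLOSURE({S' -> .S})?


Start: S' -> .S
For each item with dot before a nonterminal B, add B -> .γ for every B-production
Closure: [S' -> .S, S -> .SdA, S -> .dd]


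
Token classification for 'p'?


Pattern: letter/underscore followed by alphanumerics, not a keyword
Type: IDENTIFIER


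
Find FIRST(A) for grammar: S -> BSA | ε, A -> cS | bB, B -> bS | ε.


Per alternative of A: FIRST(cS) = {c}; FIRST(bB) = {b}
FIRST(A) = {b, c}


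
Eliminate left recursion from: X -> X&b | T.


Left-recursive alternatives: X&b; non-recursive: T
Introduce X': X -> TX', X' -> &bX' | ε


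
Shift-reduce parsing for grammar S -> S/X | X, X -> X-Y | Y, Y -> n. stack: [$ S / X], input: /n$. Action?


handle 'S/X' on top; lookahead ∈ FOLLOW(S) = {/, $}
Action: reduce (S -> S/X)


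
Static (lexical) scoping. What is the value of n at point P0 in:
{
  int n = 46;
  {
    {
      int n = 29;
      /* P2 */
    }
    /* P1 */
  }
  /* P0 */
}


n declared in the same block as P0
n = 46


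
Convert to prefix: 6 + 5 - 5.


left-to-right (same/higher precedence on left): tree is (- (+ 6 5) 5)
Prefix: - + 6 5 5


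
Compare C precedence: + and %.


'%' is multiplicative (level 10); '+' is additive (level 9)
Higher level binds tighter
'%' has higher precedence than '+'


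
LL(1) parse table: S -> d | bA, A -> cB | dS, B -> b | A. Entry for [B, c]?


For [B, c]: 'c' ∈ FIRST(A)
Entry: B -> A


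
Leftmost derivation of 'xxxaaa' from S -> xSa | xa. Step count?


Derivation: S => xSa => xxSaa => xxxaaa
Steps: 3


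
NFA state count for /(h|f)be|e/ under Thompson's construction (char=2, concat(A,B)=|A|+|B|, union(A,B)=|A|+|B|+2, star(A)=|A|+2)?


Syntax tree has 5 char leaf(s), 2 union(s), 0 star(s)
chars contribute 5×2 = 10; each union adds +2; each star adds +2
Total: 10 + 4 + 0 = 14 states


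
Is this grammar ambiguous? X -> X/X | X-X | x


'x/x-x' has two parse trees (no precedence encoded between / and -)
Ambiguous


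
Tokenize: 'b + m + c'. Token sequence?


Scan left to right, longest-match per lexeme
Tokens: ID(b), OP(+), ID(m), OP(+), ID(c)


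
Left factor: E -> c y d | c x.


Common prefix: 'c'
Factored: E -> c E', E' -> y d | x


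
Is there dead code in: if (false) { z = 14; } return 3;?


condition is constant false, so the whole block is unreachable
Dead: 'if (false) { z = 14; }'


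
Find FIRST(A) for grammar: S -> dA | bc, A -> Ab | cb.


Per alternative of A: FIRST(Ab) = {c}; FIRST(cb) = {c}
FIRST(A) = {c}


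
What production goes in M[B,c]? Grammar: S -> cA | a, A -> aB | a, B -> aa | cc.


For [B, c]: 'c' ∈ FIRST(cc)
Entry: B -> cc


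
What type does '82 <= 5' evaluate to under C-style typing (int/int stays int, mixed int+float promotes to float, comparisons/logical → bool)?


Operand types: int <= int
Rule: comparison yields bool
Result type: bool


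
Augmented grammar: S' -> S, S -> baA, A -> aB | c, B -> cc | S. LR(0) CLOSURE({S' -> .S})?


Start: S' -> .S
For each item with dot before a nonterminal B, add B -> .γ for every B-production
Closure: [S' -> .S, S -> .baA]


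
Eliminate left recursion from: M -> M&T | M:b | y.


Left-recursive alternatives: M&T, M:b; non-recursive: y
Introduce M': M -> yM', M' -> &TM' | :bM' | ε


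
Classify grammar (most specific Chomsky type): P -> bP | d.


Right-linear: every RHS is a terminal or a terminal followed by one nonterminal
Classification: Type 3 (Regular)


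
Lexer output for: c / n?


Scan left to right, longest-match per lexeme
Tokens: ID(c), OP(/), ID(n)


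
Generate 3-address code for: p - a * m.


Break into single-operator statements:
t1 = a * m
t2 = p - t1


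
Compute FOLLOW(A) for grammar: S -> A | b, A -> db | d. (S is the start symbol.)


$ ∈ FOLLOW(S). For each A -> αBβ: add FIRST(β)\{ε} to FOLLOW(B); if β nullable, add FOLLOW(A).
FOLLOW(A) = {$}


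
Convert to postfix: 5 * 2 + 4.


Left to right (same or higher precedence on left)
Postfix: 5 2 * 4 +


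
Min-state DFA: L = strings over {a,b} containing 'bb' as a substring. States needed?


KMP-style automaton: 2 progress states + 1 absorbing accept = 3
Minimal DFA: 3 states


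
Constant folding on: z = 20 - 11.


20 - 11 = 9 at compile time
Optimized: z = 9


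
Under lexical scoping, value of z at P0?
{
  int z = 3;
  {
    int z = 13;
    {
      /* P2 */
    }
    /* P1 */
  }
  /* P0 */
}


z declared in the same block as P0
z = 3


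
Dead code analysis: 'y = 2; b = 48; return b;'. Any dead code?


y is assigned but never read
Dead: 'y = 2'


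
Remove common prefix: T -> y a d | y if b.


Common prefix: 'y'
Factored: T -> y T', T' -> a d | if b


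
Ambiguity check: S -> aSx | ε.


balanced a^n…x^n: each string has a unique parse
Unambiguous


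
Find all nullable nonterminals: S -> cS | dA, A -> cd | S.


A nonterminal is nullable iff some alternative derives ε (directly, or every symbol in it is nullable)
Nullable: {}


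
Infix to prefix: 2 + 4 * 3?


'*' binds tighter: tree is (+ 2 (* 4 3))
Prefix: + 2 * 4 3


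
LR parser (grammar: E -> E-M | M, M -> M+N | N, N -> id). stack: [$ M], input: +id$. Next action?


shift '+' to continue M -> M+N
Action: shift


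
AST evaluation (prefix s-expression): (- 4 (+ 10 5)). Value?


Evaluate inner: (+ 10 5) = 15
Evaluate root: (- 4 15) = -11
Result: -11


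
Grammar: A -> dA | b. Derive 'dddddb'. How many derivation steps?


Derivation: A => dA => ddA => dddA => ddddA => dddddA => dddddb
Steps: 6


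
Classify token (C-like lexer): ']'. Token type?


Pattern: delimiter/punctuation
Type: PUNCTUATION


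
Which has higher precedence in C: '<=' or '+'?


'+' is additive (level 9); '<=' is relational (level 7)
Higher level binds tighter
'+' has higher precedence than '<='


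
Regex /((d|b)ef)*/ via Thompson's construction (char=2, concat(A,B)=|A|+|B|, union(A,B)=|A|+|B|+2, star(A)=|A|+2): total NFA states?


Syntax tree has 4 char leaf(s), 1 union(s), 1 star(s)
chars contribute 4×2 = 8; each union adds +2; each star adds +2
Total: 8 + 2 + 2 = 12 states


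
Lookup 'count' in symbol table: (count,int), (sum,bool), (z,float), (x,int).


Lookup 'count' → type int
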